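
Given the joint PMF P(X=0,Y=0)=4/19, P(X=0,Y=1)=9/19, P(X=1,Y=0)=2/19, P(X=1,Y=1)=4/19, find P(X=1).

P(X=1) = P(X=1,Y=0) + P(X=1,Y=1)
= 2/19 + 4/19
= 6/19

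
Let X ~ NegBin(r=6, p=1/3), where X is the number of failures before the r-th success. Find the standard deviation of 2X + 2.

For X ~ NegBin(r=6, p=1/3), where X is the number of failures before the r-th success:
Var(X) = 36
SD(X) = √(Var(X)) = √(36) = 6
SD(2X + 2) = |2| × SD(X) = 2 × 6 = 12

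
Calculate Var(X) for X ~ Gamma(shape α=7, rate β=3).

For X ~ Gamma(shape α=7, rate β=3):
Var(X) = \frac{7}{9}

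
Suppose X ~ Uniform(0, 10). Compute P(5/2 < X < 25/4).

P(5/2 < X < 25/4) = ∫_{5/2}^{25/4} f(x) dx
where f(x) = \frac{1}{10}
= \frac{3}{8}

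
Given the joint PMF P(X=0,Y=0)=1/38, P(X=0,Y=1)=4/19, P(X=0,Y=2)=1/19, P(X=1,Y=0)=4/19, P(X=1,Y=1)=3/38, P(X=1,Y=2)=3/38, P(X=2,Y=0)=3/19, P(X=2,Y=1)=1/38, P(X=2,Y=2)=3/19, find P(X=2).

P(X=2) = P(X=2,Y=0) + P(X=2,Y=1) + P(X=2,Y=2)
= 3/19 + 1/38 + 3/19
= 13/38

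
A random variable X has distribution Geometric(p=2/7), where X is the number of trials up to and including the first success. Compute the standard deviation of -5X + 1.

For X ~ Geometric(p=2/7), where X is the number of trials up to and including the first success:
Var(X) = \frac{35}{4}
SD(X) = √(Var(X)) = √(\frac{35}{4}) = \frac{\sqrt{35}}{2}
SD(-5X + 1) = |-5| × SD(X) = 5 × \frac{\sqrt{35}}{2} = \frac{5 \sqrt{35}}{2}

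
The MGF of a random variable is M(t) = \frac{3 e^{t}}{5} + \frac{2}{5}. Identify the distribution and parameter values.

The MGF M(t) = \frac{3 e^{t}}{5} + \frac{2}{5} is the standard form for the Bernoulli distribution.
Comparing with the known MGF formula identifies: Bernoulli(p=3/5)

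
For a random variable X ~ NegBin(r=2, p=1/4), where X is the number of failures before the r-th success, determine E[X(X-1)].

E[X(X-1)] = E[X² - X] = E[X²] - E[X]
E[X] = 6
E[X²] = Var(X) + (E[X])² = 24 + (6)² = 60
E[X(X-1)] = 60 - 6 = 54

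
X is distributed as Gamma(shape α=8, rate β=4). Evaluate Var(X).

For X ~ Gamma(shape α=8, rate β=4):
Var(X) = \frac{1}{2}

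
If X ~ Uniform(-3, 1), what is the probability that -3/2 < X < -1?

P(-3/2 < X < -1) = ∫_{-3/2}^{-1} f(x) dx
where f(x) = \frac{1}{4}
= \frac{1}{8}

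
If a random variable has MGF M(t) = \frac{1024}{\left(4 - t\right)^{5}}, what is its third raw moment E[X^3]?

To find E[X^3], compute M^(3)(0):
M^(1)(t) = \frac{5120}{\left(4 - t\right)^{6}}
M^(2)(t) = \frac{30720}{\left(4 - t\right)^{7}}
M^(3)(t) = \frac{215040}{\left(4 - t\right)^{8}}
M^(3)(0) = \frac{105}{32}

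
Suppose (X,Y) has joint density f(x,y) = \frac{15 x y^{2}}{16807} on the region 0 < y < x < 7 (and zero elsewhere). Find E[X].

f_X(x) = ∫_0^x \frac{15 x y^{2}}{16807} dy = \frac{5 x^{4}}{16807}
E[X] = ∫_0^7 x × (\frac{5 x^{4}}{16807}) dx = \frac{35}{6}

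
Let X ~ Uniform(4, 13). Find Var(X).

For X ~ Uniform(4, 13):
Var(X) = \frac{27}{4}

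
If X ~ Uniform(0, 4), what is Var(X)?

For X ~ Uniform(0, 4):
Var(X) = \frac{4}{3}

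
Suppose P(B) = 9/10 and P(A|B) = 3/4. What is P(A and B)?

By definition, P(A|B) = P(A ∩ B) / P(B)
So P(A ∩ B) = P(A|B) × P(B)
= 3/4 × 9/10
= 27/40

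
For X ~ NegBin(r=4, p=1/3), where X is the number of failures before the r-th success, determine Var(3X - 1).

For X ~ NegBin(r=4, p=1/3), where X is the number of failures before the r-th success:
Var(X) = 24
Var(3X - 1) = (3)² × Var(X) = 9 × 24 = 216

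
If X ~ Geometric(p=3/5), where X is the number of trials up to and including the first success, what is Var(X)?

For X ~ Geometric(p=3/5), where X is the number of trials up to and including the first success:
Var(X) = \frac{10}{9}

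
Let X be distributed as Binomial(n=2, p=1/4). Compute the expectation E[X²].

Using the identity E[X²] = Var(X) + (E[X])²:
E[X] = \frac{1}{2}
Var(X) = \frac{3}{8}
E[X²] = \frac{3}{8} + (\frac{1}{2})²
= \frac{5}{8}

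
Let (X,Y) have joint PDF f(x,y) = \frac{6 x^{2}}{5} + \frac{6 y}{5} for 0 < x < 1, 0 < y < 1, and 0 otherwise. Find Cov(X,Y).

E[XY] = ∫∫ xy × f(x,y) dx dy = \frac{7}{20}
E[X] = \frac{3}{5}
E[Y] = \frac{3}{5}
Cov(X,Y) = E[XY] - E[X]E[Y] = - \frac{1}{100}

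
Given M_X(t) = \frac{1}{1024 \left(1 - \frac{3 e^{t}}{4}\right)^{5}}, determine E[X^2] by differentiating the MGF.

To find E[X^2], compute M^(2)(0):
M^(1)(t) = \frac{15 e^{t}}{4096 \left(1 - \frac{3 e^{t}}{4}\right)^{6}}
M^(2)(t) = \frac{15 e^{t}}{4096 \left(1 - \frac{3 e^{t}}{4}\right)^{6}} + \frac{135 e^{2 t}}{8192 \left(1 - \frac{3 e^{t}}{4}\right)^{7}}
M^(2)(0) = 285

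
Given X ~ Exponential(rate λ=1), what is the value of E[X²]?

Using the identity E[X²] = Var(X) + (E[X])²:
E[X] = 1
Var(X) = 1
E[X²] = 1 + (1)²
= 2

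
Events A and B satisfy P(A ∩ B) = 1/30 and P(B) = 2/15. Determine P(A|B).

P(A|B) = P(A ∩ B) / P(B)
= (1/30) / (2/15)
= 1/4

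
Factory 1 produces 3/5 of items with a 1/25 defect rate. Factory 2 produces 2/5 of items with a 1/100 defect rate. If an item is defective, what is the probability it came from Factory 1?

Using Bayes' theorem:
P(F1) = 3/5, P(D|F1) = 1/25
P(F2) = 2/5, P(D|F2) = 1/100
P(D) = P(D|F1)P(F1) + P(D|F2)P(F2)
     = \frac{7}{250}
P(F1|D) = P(D|F1)P(F1) / P(D)
= \frac{6}{7}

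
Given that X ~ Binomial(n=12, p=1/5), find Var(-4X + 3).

For X ~ Binomial(n=12, p=1/5):
Var(X) = \frac{48}{25}
Var(-4X + 3) = (-4)² × Var(X) = 16 × \frac{48}{25} = \frac{768}{25}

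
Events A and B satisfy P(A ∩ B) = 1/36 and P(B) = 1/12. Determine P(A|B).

P(A|B) = P(A ∩ B) / P(B)
= (1/36) / (1/12)
= 1/3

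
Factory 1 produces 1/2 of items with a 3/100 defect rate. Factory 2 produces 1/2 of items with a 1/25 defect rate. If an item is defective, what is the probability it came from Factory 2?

Using Bayes' theorem:
P(F1) = 1/2, P(D|F1) = 3/100
P(F2) = 1/2, P(D|F2) = 1/25
P(D) = P(D|F1)P(F1) + P(D|F2)P(F2)
     = \frac{7}{200}
P(F2|D) = P(D|F2)P(F2) / P(D)
= \frac{4}{7}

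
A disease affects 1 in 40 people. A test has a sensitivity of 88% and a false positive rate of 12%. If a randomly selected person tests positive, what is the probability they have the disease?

Let D = the rare event, + = positive/flagged.
P(D) = 1/40
P(+|D) = 88/100 = 22/25
P(+|D') = 12/100 = 3/25
P(+) = P(+|D)P(D) + P(+|D')P(D')
     = \frac{22}{25} × \frac{1}{40} + \frac{3}{25} × \frac{39}{40}
     = \frac{139}{1000}
P(D|+) = P(+|D)P(D)/P(+) = \frac{22}{139}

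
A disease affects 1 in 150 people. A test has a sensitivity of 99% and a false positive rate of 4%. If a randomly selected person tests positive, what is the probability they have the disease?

Let D = the rare event, + = positive/flagged.
P(D) = 1/150
P(+|D) = 99/100
P(+|D') = 4/100 = 1/25
P(+) = P(+|D)P(D) + P(+|D')P(D')
     = \frac{99}{100} × \frac{1}{150} + \frac{1}{25} × \frac{149}{150}
     = \frac{139}{3000}
P(D|+) = P(+|D)P(D)/P(+) = \frac{99}{695}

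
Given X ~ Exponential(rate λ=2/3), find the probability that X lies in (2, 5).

P(2 < X < 5) = ∫_{2}^{5} f(x) dx
where f(x) = \frac{2 e^{- \frac{2 x}{3}}}{3}
= - \frac{1 - e^{2}}{e^{\frac{10}{3}}}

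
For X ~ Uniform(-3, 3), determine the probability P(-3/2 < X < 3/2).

P(-3/2 < X < 3/2) = ∫_{-3/2}^{3/2} f(x) dx
where f(x) = \frac{1}{6}
= \frac{1}{2}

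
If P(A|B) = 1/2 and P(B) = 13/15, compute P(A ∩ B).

By definition, P(A|B) = P(A ∩ B) / P(B)
So P(A ∩ B) = P(A|B) × P(B)
= 1/2 × 13/15
= 13/30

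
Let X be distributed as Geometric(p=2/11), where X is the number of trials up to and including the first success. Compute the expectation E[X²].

Using the identity E[X²] = Var(X) + (E[X])²:
E[X] = \frac{11}{2}
Var(X) = \frac{99}{4}
E[X²] = \frac{99}{4} + (\frac{11}{2})²
= 55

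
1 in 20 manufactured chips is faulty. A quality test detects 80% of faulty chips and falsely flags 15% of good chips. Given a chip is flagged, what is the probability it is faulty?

Let D = the rare event, + = positive/flagged.
P(D) = 1/20
P(+|D) = 80/100 = 4/5
P(+|D') = 15/100 = 3/20
P(+) = P(+|D)P(D) + P(+|D')P(D')
     = \frac{4}{5} × \frac{1}{20} + \frac{3}{20} × \frac{19}{20}
     = \frac{73}{400}
P(D|+) = P(+|D)P(D)/P(+) = \frac{16}{73}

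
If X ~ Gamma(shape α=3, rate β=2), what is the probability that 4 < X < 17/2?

P(4 < X < 17/2) = ∫_{4}^{17/2} f(x) dx
where f(x) = 4 x^{2} e^{- 2 x}
= \frac{-325 + 82 e^{9}}{2 e^{17}}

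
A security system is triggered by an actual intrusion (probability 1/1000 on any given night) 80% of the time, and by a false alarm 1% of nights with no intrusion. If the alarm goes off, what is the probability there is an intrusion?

Let D = the rare event, + = positive/flagged.
P(D) = 1/1000
P(+|D) = 80/100 = 4/5
P(+|D') = 1/100
P(+) = P(+|D)P(D) + P(+|D')P(D')
     = \frac{4}{5} × \frac{1}{1000} + \frac{1}{100} × \frac{999}{1000}
     = \frac{1079}{100000}
P(D|+) = P(+|D)P(D)/P(+) = \frac{80}{1079}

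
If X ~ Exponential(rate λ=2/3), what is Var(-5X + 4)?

For X ~ Exponential(rate λ=2/3):
Var(X) = \frac{9}{4}
Var(-5X + 4) = (-5)² × Var(X) = 25 × \frac{9}{4} = \frac{225}{4}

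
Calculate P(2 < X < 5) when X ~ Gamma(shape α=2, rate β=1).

P(2 < X < 5) = ∫_{2}^{5} f(x) dx
where f(x) = x e^{- x}
= \frac{3 \left(-2 + e^{3}\right)}{e^{5}}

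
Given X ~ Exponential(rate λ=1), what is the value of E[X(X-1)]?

E[X(X-1)] = E[X² - X] = E[X²] - E[X]
E[X] = 1
E[X²] = Var(X) + (E[X])² = 1 + (1)² = 2
E[X(X-1)] = 2 - 1 = 1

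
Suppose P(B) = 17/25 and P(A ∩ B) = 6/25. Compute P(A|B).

P(A|B) = P(A ∩ B) / P(B)
= (6/25) / (17/25)
= 6/17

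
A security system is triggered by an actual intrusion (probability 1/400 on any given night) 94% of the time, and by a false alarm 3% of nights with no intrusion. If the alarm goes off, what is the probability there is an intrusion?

Let D = the rare event, + = positive/flagged.
P(D) = 1/400
P(+|D) = 94/100 = 47/50
P(+|D') = 3/100
P(+) = P(+|D)P(D) + P(+|D')P(D')
     = \frac{47}{50} × \frac{1}{400} + \frac{3}{100} × \frac{399}{400}
     = \frac{1291}{40000}
P(D|+) = P(+|D)P(D)/P(+) = \frac{94}{1291}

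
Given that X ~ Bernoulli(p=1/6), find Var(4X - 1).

For X ~ Bernoulli(p=1/6):
Var(X) = \frac{5}{36}
Var(4X - 1) = (4)² × Var(X) = 16 × \frac{5}{36} = \frac{20}{9}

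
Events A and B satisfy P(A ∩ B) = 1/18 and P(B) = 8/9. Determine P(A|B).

P(A|B) = P(A ∩ B) / P(B)
= (1/18) / (8/9)
= 1/16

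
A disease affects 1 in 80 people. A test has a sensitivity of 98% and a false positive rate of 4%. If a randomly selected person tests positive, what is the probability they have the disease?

Let D = the rare event, + = positive/flagged.
P(D) = 1/80
P(+|D) = 98/100 = 49/50
P(+|D') = 4/100 = 1/25
P(+) = P(+|D)P(D) + P(+|D')P(D')
     = \frac{49}{50} × \frac{1}{80} + \frac{1}{25} × \frac{79}{80}
     = \frac{207}{4000}
P(D|+) = P(+|D)P(D)/P(+) = \frac{49}{207}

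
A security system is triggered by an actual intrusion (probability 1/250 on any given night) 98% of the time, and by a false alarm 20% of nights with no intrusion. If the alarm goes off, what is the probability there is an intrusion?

Let D = the rare event, + = positive/flagged.
P(D) = 1/250
P(+|D) = 98/100 = 49/50
P(+|D') = 20/100 = 1/5
P(+) = P(+|D)P(D) + P(+|D')P(D')
     = \frac{49}{50} × \frac{1}{250} + \frac{1}{5} × \frac{249}{250}
     = \frac{2539}{12500}
P(D|+) = P(+|D)P(D)/P(+) = \frac{49}{2539}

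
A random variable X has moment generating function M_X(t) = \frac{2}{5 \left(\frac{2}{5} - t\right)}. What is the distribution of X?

The MGF M(t) = \frac{2}{5 \left(\frac{2}{5} - t\right)} is the standard form for the Exponential distribution.
Comparing with the known MGF formula identifies: Exponential(rate λ=2/5)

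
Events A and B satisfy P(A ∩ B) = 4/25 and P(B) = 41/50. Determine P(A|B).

P(A|B) = P(A ∩ B) / P(B)
= (4/25) / (41/50)
= 8/41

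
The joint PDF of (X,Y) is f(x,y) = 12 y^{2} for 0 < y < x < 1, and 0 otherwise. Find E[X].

f_X(x) = ∫_0^x 12 y^{2} dy = 4 x^{3}
E[X] = ∫_0^1 x × (4 x^{3}) dx = \frac{4}{5}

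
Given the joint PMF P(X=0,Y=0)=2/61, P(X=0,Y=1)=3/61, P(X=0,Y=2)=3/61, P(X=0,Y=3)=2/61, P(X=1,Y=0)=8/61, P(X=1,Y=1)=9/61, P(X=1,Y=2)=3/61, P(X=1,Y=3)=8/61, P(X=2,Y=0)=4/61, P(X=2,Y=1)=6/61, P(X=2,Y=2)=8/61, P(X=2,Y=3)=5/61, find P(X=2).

P(X=2) = P(X=2,Y=0) + P(X=2,Y=1) + P(X=2,Y=2) + P(X=2,Y=3)
= 4/61 + 6/61 + 8/61 + 5/61
= 23/61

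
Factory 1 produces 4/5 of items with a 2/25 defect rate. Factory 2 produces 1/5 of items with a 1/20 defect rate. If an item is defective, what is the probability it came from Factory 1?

Using Bayes' theorem:
P(F1) = 4/5, P(D|F1) = 2/25
P(F2) = 1/5, P(D|F2) = 1/20
P(D) = P(D|F1)P(F1) + P(D|F2)P(F2)
     = \frac{37}{500}
P(F1|D) = P(D|F1)P(F1) / P(D)
= \frac{32}{37}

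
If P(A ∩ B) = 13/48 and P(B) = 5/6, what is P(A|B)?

P(A|B) = P(A ∩ B) / P(B)
= (13/48) / (5/6)
= 13/40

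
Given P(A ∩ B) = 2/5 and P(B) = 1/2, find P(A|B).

P(A|B) = P(A ∩ B) / P(B)
= (2/5) / (1/2)
= 4/5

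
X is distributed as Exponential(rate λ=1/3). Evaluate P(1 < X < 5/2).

P(1 < X < 5/2) = ∫_{1}^{5/2} f(x) dx
where f(x) = \frac{e^{- \frac{x}{3}}}{3}
= - \frac{1}{e^{\frac{5}{6}}} + e^{- \frac{1}{3}}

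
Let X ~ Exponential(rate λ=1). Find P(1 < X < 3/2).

P(1 < X < 3/2) = ∫_{1}^{3/2} f(x) dx
where f(x) = e^{- x}
= - \frac{1}{e^{\frac{3}{2}}} + e^{-1}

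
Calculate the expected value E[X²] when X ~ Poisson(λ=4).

Using the identity E[X²] = Var(X) + (E[X])²:
E[X] = 4
Var(X) = 4
E[X²] = 4 + (4)²
= 20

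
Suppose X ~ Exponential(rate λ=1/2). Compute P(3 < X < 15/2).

P(3 < X < 15/2) = ∫_{3}^{15/2} f(x) dx
where f(x) = \frac{e^{- \frac{x}{2}}}{2}
= - \frac{1}{e^{\frac{15}{4}}} + e^{- \frac{3}{2}}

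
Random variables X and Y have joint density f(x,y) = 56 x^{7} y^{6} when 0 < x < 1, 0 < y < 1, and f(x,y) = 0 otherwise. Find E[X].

E[X] = ∫_0^1 ∫_0^1 x × f(x,y) dy dx
= ∫_0^1 ∫_0^1 x × (56 x^{7} y^{6}) dy dx
= \frac{8}{9}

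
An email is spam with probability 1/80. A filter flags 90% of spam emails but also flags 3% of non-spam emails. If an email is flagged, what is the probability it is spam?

Let D = the rare event, + = positive/flagged.
P(D) = 1/80
P(+|D) = 90/100 = 9/10
P(+|D') = 3/100
P(+) = P(+|D)P(D) + P(+|D')P(D')
     = \frac{9}{10} × \frac{1}{80} + \frac{3}{100} × \frac{79}{80}
     = \frac{327}{8000}
P(D|+) = P(+|D)P(D)/P(+) = \frac{30}{109}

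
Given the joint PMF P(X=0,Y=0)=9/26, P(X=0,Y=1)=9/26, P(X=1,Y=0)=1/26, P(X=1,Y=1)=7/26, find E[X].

First find marginal of X:
P(X=0) = 9/13
P(X=1) = 4/13
E[X] = 0 × 9/13 + 1 × 4/13 = 4/13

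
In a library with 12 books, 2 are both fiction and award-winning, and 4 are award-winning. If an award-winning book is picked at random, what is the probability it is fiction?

P(A ∩ B) = 2/12 = 1/6
P(B) = 4/12 = 1/3
P(A|B) = P(A ∩ B) / P(B) = (1/6) / (1/3) = 1/2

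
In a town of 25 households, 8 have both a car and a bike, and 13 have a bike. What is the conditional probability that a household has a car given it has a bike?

P(A ∩ B) = 8/25
P(B) = 13/25
P(A|B) = P(A ∩ B) / P(B) = (8/25) / (13/25) = 8/13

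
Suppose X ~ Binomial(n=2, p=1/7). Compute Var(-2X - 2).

For X ~ Binomial(n=2, p=1/7):
Var(X) = \frac{12}{49}
Var(-2X - 2) = (-2)² × Var(X) = 4 × \frac{12}{49} = \frac{48}{49}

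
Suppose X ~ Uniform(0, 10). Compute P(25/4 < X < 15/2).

P(25/4 < X < 15/2) = ∫_{25/4}^{15/2} f(x) dx
where f(x) = \frac{1}{10}
= \frac{1}{8}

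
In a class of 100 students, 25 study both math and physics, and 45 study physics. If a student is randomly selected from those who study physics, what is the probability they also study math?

P(A ∩ B) = 25/100 = 1/4
P(B) = 45/100 = 9/20
P(A|B) = P(A ∩ B) / P(B) = (1/4) / (9/20) = 5/9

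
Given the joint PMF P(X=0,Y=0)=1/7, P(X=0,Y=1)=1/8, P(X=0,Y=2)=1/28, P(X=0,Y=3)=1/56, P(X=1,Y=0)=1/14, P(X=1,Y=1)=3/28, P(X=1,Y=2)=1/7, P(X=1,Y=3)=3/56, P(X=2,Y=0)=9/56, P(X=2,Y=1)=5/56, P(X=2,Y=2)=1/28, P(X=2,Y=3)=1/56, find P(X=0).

P(X=0) = P(X=0,Y=0) + P(X=0,Y=1) + P(X=0,Y=2) + P(X=0,Y=3)
= 1/7 + 1/8 + 1/28 + 1/56
= 9/28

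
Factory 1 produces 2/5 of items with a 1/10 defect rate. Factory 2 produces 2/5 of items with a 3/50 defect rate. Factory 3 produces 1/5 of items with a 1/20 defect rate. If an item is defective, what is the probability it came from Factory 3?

Using Bayes' theorem:
P(F1) = 2/5, P(D|F1) = 1/10
P(F2) = 2/5, P(D|F2) = 3/50
P(F3) = 1/5, P(D|F3) = 1/20
P(D) = P(D|F1)P(F1) + P(D|F2)P(F2) + P(D|F3)P(F3)
     = \frac{37}{500}
P(F3|D) = P(D|F3)P(F3) / P(D)
= \frac{5}{37}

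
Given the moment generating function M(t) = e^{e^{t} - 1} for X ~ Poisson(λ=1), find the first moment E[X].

To find E[X], compute M^(1)(0):
M^(1)(t) = e^{t} e^{e^{t} - 1}
M^(1)(0) = 1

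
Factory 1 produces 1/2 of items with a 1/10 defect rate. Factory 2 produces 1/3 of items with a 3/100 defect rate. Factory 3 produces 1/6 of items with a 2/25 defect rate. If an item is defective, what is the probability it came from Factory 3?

Using Bayes' theorem:
P(F1) = 1/2, P(D|F1) = 1/10
P(F2) = 1/3, P(D|F2) = 3/100
P(F3) = 1/6, P(D|F3) = 2/25
P(D) = P(D|F1)P(F1) + P(D|F2)P(F2) + P(D|F3)P(F3)
     = \frac{11}{150}
P(F3|D) = P(D|F3)P(F3) / P(D)
= \frac{2}{11}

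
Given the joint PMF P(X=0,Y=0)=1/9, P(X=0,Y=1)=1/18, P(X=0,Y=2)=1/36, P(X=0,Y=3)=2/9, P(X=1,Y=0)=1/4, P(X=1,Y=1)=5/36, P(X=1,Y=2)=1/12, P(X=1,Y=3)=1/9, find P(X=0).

P(X=0) = P(X=0,Y=0) + P(X=0,Y=1) + P(X=0,Y=2) + P(X=0,Y=3)
= 1/9 + 1/18 + 1/36 + 2/9
= 5/12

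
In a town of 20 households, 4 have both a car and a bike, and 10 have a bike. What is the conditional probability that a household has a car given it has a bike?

P(A ∩ B) = 4/20 = 1/5
P(B) = 10/20 = 1/2
P(A|B) = P(A ∩ B) / P(B) = (1/5) / (1/2) = 2/5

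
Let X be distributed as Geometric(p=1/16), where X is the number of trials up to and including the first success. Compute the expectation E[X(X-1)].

E[X(X-1)] = E[X² - X] = E[X²] - E[X]
E[X] = 16
E[X²] = Var(X) + (E[X])² = 240 + (16)² = 496
E[X(X-1)] = 496 - 16 = 480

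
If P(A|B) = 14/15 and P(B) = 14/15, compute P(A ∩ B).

By definition, P(A|B) = P(A ∩ B) / P(B)
So P(A ∩ B) = P(A|B) × P(B)
= 14/15 × 14/15
= 196/225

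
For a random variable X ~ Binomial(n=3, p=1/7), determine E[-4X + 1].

For X ~ Binomial(n=3, p=1/7):
E[X] = \frac{3}{7}
E[-4X + 1] = -4 × E[X] + 1 = - \frac{5}{7}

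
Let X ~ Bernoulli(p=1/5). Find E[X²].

Using the identity E[X²] = Var(X) + (E[X])²:
E[X] = \frac{1}{5}
Var(X) = \frac{4}{25}
E[X²] = \frac{4}{25} + (\frac{1}{5})²
= \frac{1}{5}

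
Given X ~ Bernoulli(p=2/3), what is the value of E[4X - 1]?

For X ~ Bernoulli(p=2/3):
E[X] = \frac{2}{3}
E[4X - 1] = 4 × E[X] - 1 = \frac{5}{3}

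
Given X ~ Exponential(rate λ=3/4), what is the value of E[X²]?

Using the identity E[X²] = Var(X) + (E[X])²:
E[X] = \frac{4}{3}
Var(X) = \frac{16}{9}
E[X²] = \frac{16}{9} + (\frac{4}{3})²
= \frac{32}{9}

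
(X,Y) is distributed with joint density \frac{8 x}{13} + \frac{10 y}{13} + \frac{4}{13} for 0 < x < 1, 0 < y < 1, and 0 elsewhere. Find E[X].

E[X] = ∫_0^1 ∫_0^1 x × f(x,y) dy dx
= ∫_0^1 ∫_0^1 x × (\frac{8 x}{13} + \frac{10 y}{13} + \frac{4}{13}) dy dx
= \frac{43}{78}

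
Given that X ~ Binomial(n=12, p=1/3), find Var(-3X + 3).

For X ~ Binomial(n=12, p=1/3):
Var(X) = \frac{8}{3}
Var(-3X + 3) = (-3)² × Var(X) = 9 × \frac{8}{3} = 24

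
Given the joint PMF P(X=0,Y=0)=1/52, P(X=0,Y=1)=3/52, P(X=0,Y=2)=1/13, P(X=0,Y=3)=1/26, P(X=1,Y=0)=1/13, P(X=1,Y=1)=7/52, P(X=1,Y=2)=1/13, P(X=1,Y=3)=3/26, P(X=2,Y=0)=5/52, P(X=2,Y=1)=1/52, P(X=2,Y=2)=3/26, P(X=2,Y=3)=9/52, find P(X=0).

P(X=0) = P(X=0,Y=0) + P(X=0,Y=1) + P(X=0,Y=2) + P(X=0,Y=3)
= 1/52 + 3/52 + 1/13 + 1/26
= 5/26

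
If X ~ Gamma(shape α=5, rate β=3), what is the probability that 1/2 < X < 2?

P(1/2 < X < 2) = ∫_{1/2}^{2} f(x) dx
where f(x) = \frac{81 x^{4} e^{- 3 x}}{8}
= - \frac{115}{e^{6}} + \frac{563}{128 e^{\frac{3}{2}}}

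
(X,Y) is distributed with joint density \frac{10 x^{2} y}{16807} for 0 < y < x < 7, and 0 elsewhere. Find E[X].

f_X(x) = ∫_0^x \frac{10 x^{2} y}{16807} dy = \frac{5 x^{4}}{16807}
E[X] = ∫_0^7 x × (\frac{5 x^{4}}{16807}) dx = \frac{35}{6}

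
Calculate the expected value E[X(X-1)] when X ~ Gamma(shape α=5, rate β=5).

E[X(X-1)] = E[X² - X] = E[X²] - E[X]
E[X] = 1
E[X²] = Var(X) + (E[X])² = \frac{1}{5} + (1)² = \frac{6}{5}
E[X(X-1)] = \frac{6}{5} - 1 = \frac{1}{5}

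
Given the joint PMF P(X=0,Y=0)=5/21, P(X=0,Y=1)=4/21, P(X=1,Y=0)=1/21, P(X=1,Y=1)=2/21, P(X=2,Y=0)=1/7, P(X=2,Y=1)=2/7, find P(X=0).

P(X=0) = P(X=0,Y=0) + P(X=0,Y=1)
= 5/21 + 4/21
= 3/7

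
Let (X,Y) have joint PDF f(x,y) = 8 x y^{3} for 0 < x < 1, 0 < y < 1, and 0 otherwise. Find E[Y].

E[Y] = ∫_0^1 ∫_0^1 y × f(x,y) dx dy
= \frac{4}{5}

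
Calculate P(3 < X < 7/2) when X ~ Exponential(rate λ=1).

P(3 < X < 7/2) = ∫_{3}^{7/2} f(x) dx
where f(x) = e^{- x}
= - \frac{1}{e^{\frac{7}{2}}} + e^{-3}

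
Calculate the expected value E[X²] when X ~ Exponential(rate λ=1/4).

Using the identity E[X²] = Var(X) + (E[X])²:
E[X] = 4
Var(X) = 16
E[X²] = 16 + (4)²
= 32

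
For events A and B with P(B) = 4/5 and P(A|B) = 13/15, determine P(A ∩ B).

By definition, P(A|B) = P(A ∩ B) / P(B)
So P(A ∩ B) = P(A|B) × P(B)
= 13/15 × 4/5
= 52/75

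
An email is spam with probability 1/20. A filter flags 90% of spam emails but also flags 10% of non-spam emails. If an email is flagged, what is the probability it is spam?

Let D = the rare event, + = positive/flagged.
P(D) = 1/20
P(+|D) = 90/100 = 9/10
P(+|D') = 10/100 = 1/10
P(+) = P(+|D)P(D) + P(+|D')P(D')
     = \frac{9}{10} × \frac{1}{20} + \frac{1}{10} × \frac{19}{20}
     = \frac{7}{50}
P(D|+) = P(+|D)P(D)/P(+) = \frac{9}{28}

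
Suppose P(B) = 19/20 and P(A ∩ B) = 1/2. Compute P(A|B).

P(A|B) = P(A ∩ B) / P(B)
= (1/2) / (19/20)
= 10/19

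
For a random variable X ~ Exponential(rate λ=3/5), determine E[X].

For X ~ Exponential(rate λ=3/5), the expected value is:
E[X] = \frac{5}{3}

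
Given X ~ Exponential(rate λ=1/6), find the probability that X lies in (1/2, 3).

P(1/2 < X < 3) = ∫_{1/2}^{3} f(x) dx
where f(x) = \frac{e^{- \frac{x}{6}}}{6}
= - \frac{1}{e^{\frac{1}{2}}} + e^{- \frac{1}{12}}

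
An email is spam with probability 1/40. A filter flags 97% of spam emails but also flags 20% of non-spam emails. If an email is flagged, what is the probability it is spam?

Let D = the rare event, + = positive/flagged.
P(D) = 1/40
P(+|D) = 97/100
P(+|D') = 20/100 = 1/5
P(+) = P(+|D)P(D) + P(+|D')P(D')
     = \frac{97}{100} × \frac{1}{40} + \frac{1}{5} × \frac{39}{40}
     = \frac{877}{4000}
P(D|+) = P(+|D)P(D)/P(+) = \frac{97}{877}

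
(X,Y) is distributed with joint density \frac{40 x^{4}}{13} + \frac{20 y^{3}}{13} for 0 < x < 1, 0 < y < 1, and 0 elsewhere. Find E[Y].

E[Y] = ∫_0^1 ∫_0^1 y × f(x,y) dx dy
= \frac{8}{13}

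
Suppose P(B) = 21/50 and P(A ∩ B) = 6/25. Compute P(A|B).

P(A|B) = P(A ∩ B) / P(B)
= (6/25) / (21/50)
= 4/7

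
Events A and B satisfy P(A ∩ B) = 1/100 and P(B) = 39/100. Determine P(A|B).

P(A|B) = P(A ∩ B) / P(B)
= (1/100) / (39/100)
= 1/39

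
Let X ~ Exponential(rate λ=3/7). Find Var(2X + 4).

For X ~ Exponential(rate λ=3/7):
Var(X) = \frac{49}{9}
Var(2X + 4) = (2)² × Var(X) = 4 × \frac{49}{9} = \frac{196}{9}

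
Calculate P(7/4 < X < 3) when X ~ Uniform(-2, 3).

P(7/4 < X < 3) = ∫_{7/4}^{3} f(x) dx
where f(x) = \frac{1}{5}
= \frac{1}{4}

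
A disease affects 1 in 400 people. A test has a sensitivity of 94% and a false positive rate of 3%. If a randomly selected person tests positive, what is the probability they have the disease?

Let D = the rare event, + = positive/flagged.
P(D) = 1/400
P(+|D) = 94/100 = 47/50
P(+|D') = 3/100
P(+) = P(+|D)P(D) + P(+|D')P(D')
     = \frac{47}{50} × \frac{1}{400} + \frac{3}{100} × \frac{399}{400}
     = \frac{1291}{40000}
P(D|+) = P(+|D)P(D)/P(+) = \frac{94}{1291}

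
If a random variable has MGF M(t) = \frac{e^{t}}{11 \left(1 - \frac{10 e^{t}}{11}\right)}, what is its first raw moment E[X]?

To find E[X], compute M^(1)(0):
M^(1)(t) = \frac{e^{t}}{11 \left(1 - \frac{10 e^{t}}{11}\right)} + \frac{10 e^{2 t}}{121 \left(1 - \frac{10 e^{t}}{11}\right)^{2}}
M^(1)(0) = 11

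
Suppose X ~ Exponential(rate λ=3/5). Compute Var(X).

For X ~ Exponential(rate λ=3/5):
Var(X) = \frac{25}{9}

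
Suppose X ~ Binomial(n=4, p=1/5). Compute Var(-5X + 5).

For X ~ Binomial(n=4, p=1/5):
Var(X) = \frac{16}{25}
Var(-5X + 5) = (-5)² × Var(X) = 25 × \frac{16}{25} = 16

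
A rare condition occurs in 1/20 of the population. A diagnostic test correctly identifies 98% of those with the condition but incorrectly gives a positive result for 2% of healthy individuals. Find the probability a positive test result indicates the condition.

Let D = the rare event, + = positive/flagged.
P(D) = 1/20
P(+|D) = 98/100 = 49/50
P(+|D') = 2/100 = 1/50
P(+) = P(+|D)P(D) + P(+|D')P(D')
     = \frac{49}{50} × \frac{1}{20} + \frac{1}{50} × \frac{19}{20}
     = \frac{17}{250}
P(D|+) = P(+|D)P(D)/P(+) = \frac{49}{68}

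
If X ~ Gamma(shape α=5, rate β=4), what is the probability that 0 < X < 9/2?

P(0 < X < 9/2) = ∫_{0}^{9/2} f(x) dx
where f(x) = \frac{128 x^{4} e^{- 4 x}}{3}
= 1 - \frac{5527}{e^{18}}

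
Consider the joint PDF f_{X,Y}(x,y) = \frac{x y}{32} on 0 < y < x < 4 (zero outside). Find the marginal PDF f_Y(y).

f_Y(y) = ∫_y^4 \frac{x y}{32} dx = \frac{y \left(16 - y^{2}\right)}{64}
for 0 < y < 4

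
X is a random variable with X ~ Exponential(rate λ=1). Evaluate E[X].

For X ~ Exponential(rate λ=1), the expected value is:
E[X] = 1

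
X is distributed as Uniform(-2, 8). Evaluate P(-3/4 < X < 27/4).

P(-3/4 < X < 27/4) = ∫_{-3/4}^{27/4} f(x) dx
where f(x) = \frac{1}{10}
= \frac{3}{4}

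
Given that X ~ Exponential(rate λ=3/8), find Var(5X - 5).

For X ~ Exponential(rate λ=3/8):
Var(X) = \frac{64}{9}
Var(5X - 5) = (5)² × Var(X) = 25 × \frac{64}{9} = \frac{1600}{9}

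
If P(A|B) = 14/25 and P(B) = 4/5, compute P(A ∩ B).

By definition, P(A|B) = P(A ∩ B) / P(B)
So P(A ∩ B) = P(A|B) × P(B)
= 14/25 × 4/5
= 56/125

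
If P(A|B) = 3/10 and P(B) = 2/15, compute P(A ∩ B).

By definition, P(A|B) = P(A ∩ B) / P(B)
So P(A ∩ B) = P(A|B) × P(B)
= 3/10 × 2/15
= 1/25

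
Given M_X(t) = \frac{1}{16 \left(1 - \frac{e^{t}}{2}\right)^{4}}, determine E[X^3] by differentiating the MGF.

To find E[X^3], compute M^(3)(0):
M^(1)(t) = \frac{e^{t}}{8 \left(1 - \frac{e^{t}}{2}\right)^{5}}
M^(2)(t) = \frac{e^{t}}{8 \left(1 - \frac{e^{t}}{2}\right)^{5}} + \frac{5 e^{2 t}}{16 \left(1 - \frac{e^{t}}{2}\right)^{6}}
M^(3)(t) = \frac{e^{t}}{8 \left(1 - \frac{e^{t}}{2}\right)^{5}} + \frac{15 e^{2 t}}{16 \left(1 - \frac{e^{t}}{2}\right)^{6}} + \frac{15 e^{3 t}}{16 \left(1 - \frac{e^{t}}{2}\right)^{7}}
M^(3)(0) = 184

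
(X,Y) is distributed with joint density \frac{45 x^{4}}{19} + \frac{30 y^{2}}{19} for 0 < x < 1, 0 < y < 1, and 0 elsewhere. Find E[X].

E[X] = ∫_0^1 ∫_0^1 x × f(x,y) dy dx
= ∫_0^1 ∫_0^1 x × (\frac{45 x^{4}}{19} + \frac{30 y^{2}}{19}) dy dx
= \frac{25}{38}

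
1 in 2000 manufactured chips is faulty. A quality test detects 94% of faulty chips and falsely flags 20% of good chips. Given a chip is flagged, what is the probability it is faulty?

Let D = the rare event, + = positive/flagged.
P(D) = 1/2000
P(+|D) = 94/100 = 47/50
P(+|D') = 20/100 = 1/5
P(+) = P(+|D)P(D) + P(+|D')P(D')
     = \frac{47}{50} × \frac{1}{2000} + \frac{1}{5} × \frac{1999}{2000}
     = \frac{20037}{100000}
P(D|+) = P(+|D)P(D)/P(+) = \frac{47}{20037}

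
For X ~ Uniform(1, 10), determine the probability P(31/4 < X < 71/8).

P(31/4 < X < 71/8) = ∫_{31/4}^{71/8} f(x) dx
where f(x) = \frac{1}{9}
= \frac{1}{8}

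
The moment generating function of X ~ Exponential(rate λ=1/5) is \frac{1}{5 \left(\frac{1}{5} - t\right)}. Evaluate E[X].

To find E[X], compute M^(1)(0):
M^(1)(t) = \frac{1}{5 \left(\frac{1}{5} - t\right)^{2}}
M^(1)(0) = 5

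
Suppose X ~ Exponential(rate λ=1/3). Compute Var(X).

For X ~ Exponential(rate λ=1/3):
Var(X) = 9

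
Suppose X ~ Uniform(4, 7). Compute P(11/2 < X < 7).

P(11/2 < X < 7) = ∫_{11/2}^{7} f(x) dx
where f(x) = \frac{1}{3}
= \frac{1}{2}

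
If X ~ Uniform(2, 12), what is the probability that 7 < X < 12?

P(7 < X < 12) = ∫_{7}^{12} f(x) dx
where f(x) = \frac{1}{10}
= \frac{1}{2}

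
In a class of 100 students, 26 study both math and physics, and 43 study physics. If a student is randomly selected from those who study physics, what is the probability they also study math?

P(A ∩ B) = 26/100 = 13/50
P(B) = 43/100
P(A|B) = P(A ∩ B) / P(B) = (13/50) / (43/100) = 26/43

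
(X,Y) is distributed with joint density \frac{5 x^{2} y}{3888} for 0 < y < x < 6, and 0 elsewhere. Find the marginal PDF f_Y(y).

f_Y(y) = ∫_y^6 \frac{5 x^{2} y}{3888} dx = \frac{5 y \left(216 - y^{3}\right)}{11664}
for 0 < y < 6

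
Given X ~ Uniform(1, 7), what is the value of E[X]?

For X ~ Uniform(1, 7), the expected value is:
E[X] = 4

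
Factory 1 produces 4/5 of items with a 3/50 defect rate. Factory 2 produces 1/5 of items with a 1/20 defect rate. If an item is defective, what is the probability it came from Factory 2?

Using Bayes' theorem:
P(F1) = 4/5, P(D|F1) = 3/50
P(F2) = 1/5, P(D|F2) = 1/20
P(D) = P(D|F1)P(F1) + P(D|F2)P(F2)
     = \frac{29}{500}
P(F2|D) = P(D|F2)P(F2) / P(D)
= \frac{5}{29}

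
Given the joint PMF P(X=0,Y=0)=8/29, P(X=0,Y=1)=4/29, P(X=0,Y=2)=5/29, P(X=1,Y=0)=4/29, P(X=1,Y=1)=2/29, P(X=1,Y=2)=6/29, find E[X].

First find marginal of X:
P(X=0) = 17/29
P(X=1) = 12/29
E[X] = 0 × 17/29 + 1 × 12/29 = 12/29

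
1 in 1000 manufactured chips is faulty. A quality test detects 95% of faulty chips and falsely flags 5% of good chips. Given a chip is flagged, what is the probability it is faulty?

Let D = the rare event, + = positive/flagged.
P(D) = 1/1000
P(+|D) = 95/100 = 19/20
P(+|D') = 5/100 = 1/20
P(+) = P(+|D)P(D) + P(+|D')P(D')
     = \frac{19}{20} × \frac{1}{1000} + \frac{1}{20} × \frac{999}{1000}
     = \frac{509}{10000}
P(D|+) = P(+|D)P(D)/P(+) = \frac{19}{1018}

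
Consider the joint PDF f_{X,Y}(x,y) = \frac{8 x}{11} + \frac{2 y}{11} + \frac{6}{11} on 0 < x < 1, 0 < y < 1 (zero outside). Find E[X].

E[X] = ∫_0^1 ∫_0^1 x × f(x,y) dy dx
= ∫_0^1 ∫_0^1 x × (\frac{8 x}{11} + \frac{2 y}{11} + \frac{6}{11}) dy dx
= \frac{37}{66}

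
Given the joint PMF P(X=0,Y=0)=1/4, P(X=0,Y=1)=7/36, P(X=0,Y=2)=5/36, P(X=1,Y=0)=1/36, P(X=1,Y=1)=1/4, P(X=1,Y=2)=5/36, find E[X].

First find marginal of X:
P(X=0) = 7/12
P(X=1) = 5/12
E[X] = 0 × 7/12 + 1 × 5/12 = 5/12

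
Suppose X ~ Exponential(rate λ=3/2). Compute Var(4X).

For X ~ Exponential(rate λ=3/2):
Var(X) = \frac{4}{9}
Var(4X) = (4)² × Var(X) = 16 × \frac{4}{9} = \frac{64}{9}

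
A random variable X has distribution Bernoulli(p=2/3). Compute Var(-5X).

For X ~ Bernoulli(p=2/3):
Var(X) = \frac{2}{9}
Var(-5X) = (-5)² × Var(X) = 25 × \frac{2}{9} = \frac{50}{9}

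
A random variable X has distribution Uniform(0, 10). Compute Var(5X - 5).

For X ~ Uniform(0, 10):
Var(X) = \frac{25}{3}
Var(5X - 5) = (5)² × Var(X) = 25 × \frac{25}{3} = \frac{625}{3}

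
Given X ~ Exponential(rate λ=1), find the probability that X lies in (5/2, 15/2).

P(5/2 < X < 15/2) = ∫_{5/2}^{15/2} f(x) dx
where f(x) = e^{- x}
= - \frac{1 - e^{5}}{e^{\frac{15}{2}}}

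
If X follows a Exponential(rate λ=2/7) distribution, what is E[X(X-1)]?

E[X(X-1)] = E[X² - X] = E[X²] - E[X]
E[X] = \frac{7}{2}
E[X²] = Var(X) + (E[X])² = \frac{49}{4} + (\frac{7}{2})² = \frac{49}{2}
E[X(X-1)] = \frac{49}{2} - \frac{7}{2} = 21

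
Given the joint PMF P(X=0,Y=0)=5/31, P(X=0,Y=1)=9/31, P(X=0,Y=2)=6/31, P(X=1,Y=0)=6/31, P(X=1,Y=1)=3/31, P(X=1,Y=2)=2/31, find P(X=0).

P(X=0) = P(X=0,Y=0) + P(X=0,Y=1) + P(X=0,Y=2)
= 5/31 + 9/31 + 6/31
= 20/31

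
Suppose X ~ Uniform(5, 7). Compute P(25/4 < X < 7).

P(25/4 < X < 7) = ∫_{25/4}^{7} f(x) dx
where f(x) = \frac{1}{2}
= \frac{3}{8}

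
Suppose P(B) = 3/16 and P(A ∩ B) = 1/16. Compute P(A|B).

P(A|B) = P(A ∩ B) / P(B)
= (1/16) / (3/16)
= 1/3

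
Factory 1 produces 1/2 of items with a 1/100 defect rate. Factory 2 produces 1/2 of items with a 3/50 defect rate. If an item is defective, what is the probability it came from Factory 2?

Using Bayes' theorem:
P(F1) = 1/2, P(D|F1) = 1/100
P(F2) = 1/2, P(D|F2) = 3/50
P(D) = P(D|F1)P(F1) + P(D|F2)P(F2)
     = \frac{7}{200}
P(F2|D) = P(D|F2)P(F2) / P(D)
= \frac{6}{7}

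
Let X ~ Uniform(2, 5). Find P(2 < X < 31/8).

P(2 < X < 31/8) = ∫_{2}^{31/8} f(x) dx
where f(x) = \frac{1}{3}
= \frac{5}{8}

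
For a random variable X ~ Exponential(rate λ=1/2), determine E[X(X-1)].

E[X(X-1)] = E[X² - X] = E[X²] - E[X]
E[X] = 2
E[X²] = Var(X) + (E[X])² = 4 + (2)² = 8
E[X(X-1)] = 8 - 2 = 6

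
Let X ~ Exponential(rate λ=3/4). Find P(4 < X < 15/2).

P(4 < X < 15/2) = ∫_{4}^{15/2} f(x) dx
where f(x) = \frac{3 e^{- \frac{3 x}{4}}}{4}
= - \frac{1}{e^{\frac{45}{8}}} + e^{-3}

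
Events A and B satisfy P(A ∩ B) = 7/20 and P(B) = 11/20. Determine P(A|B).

P(A|B) = P(A ∩ B) / P(B)
= (7/20) / (11/20)
= 7/11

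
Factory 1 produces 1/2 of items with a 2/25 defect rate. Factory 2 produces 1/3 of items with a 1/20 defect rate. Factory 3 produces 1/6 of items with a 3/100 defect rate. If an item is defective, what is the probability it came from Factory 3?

Using Bayes' theorem:
P(F1) = 1/2, P(D|F1) = 2/25
P(F2) = 1/3, P(D|F2) = 1/20
P(F3) = 1/6, P(D|F3) = 3/100
P(D) = P(D|F1)P(F1) + P(D|F2)P(F2) + P(D|F3)P(F3)
     = \frac{37}{600}
P(F3|D) = P(D|F3)P(F3) / P(D)
= \frac{3}{37}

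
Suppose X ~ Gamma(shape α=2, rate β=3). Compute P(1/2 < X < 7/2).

P(1/2 < X < 7/2) = ∫_{1/2}^{7/2} f(x) dx
where f(x) = 9 x e^{- 3 x}
= \frac{-23 + 5 e^{9}}{2 e^{\frac{21}{2}}}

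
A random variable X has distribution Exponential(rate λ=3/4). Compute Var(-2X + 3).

For X ~ Exponential(rate λ=3/4):
Var(X) = \frac{16}{9}
Var(-2X + 3) = (-2)² × Var(X) = 4 × \frac{16}{9} = \frac{64}{9}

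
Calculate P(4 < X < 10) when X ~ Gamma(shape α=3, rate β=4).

P(4 < X < 10) = ∫_{4}^{10} f(x) dx
where f(x) = 32 x^{2} e^{- 4 x}
= \frac{29 \left(-29 + 5 e^{24}\right)}{e^{40}}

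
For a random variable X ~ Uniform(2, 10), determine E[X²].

Using the identity E[X²] = Var(X) + (E[X])²:
E[X] = 6
Var(X) = \frac{16}{3}
E[X²] = \frac{16}{3} + (6)²
= \frac{124}{3}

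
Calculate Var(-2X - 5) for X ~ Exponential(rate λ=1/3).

For X ~ Exponential(rate λ=1/3):
Var(X) = 9
Var(-2X - 5) = (-2)² × Var(X) = 4 × 9 = 36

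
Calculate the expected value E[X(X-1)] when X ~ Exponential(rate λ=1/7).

E[X(X-1)] = E[X² - X] = E[X²] - E[X]
E[X] = 7
E[X²] = Var(X) + (E[X])² = 49 + (7)² = 98
E[X(X-1)] = 98 - 7 = 91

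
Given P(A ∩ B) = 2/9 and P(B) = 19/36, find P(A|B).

P(A|B) = P(A ∩ B) / P(B)
= (2/9) / (19/36)
= 8/19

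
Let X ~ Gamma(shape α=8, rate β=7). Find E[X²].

Using the identity E[X²] = Var(X) + (E[X])²:
E[X] = \frac{8}{7}
Var(X) = \frac{8}{49}
E[X²] = \frac{8}{49} + (\frac{8}{7})²
= \frac{72}{49}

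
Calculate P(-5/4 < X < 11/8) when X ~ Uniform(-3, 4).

P(-5/4 < X < 11/8) = ∫_{-5/4}^{11/8} f(x) dx
where f(x) = \frac{1}{7}
= \frac{3}{8}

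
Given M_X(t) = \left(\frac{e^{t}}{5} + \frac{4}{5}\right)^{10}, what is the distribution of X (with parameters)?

The MGF M(t) = \left(\frac{e^{t}}{5} + \frac{4}{5}\right)^{10} is the standard form for the Binomial distribution.
Comparing with the known MGF formula identifies: Binomial(n=10, p=1/5)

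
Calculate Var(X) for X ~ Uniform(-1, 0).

For X ~ Uniform(-1, 0):
Var(X) = \frac{1}{12}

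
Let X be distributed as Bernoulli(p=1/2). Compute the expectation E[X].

For X ~ Bernoulli(p=1/2), the expected value is:
E[X] = \frac{1}{2}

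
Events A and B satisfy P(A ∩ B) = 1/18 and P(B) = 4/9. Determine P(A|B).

P(A|B) = P(A ∩ B) / P(B)
= (1/18) / (4/9)
= 1/8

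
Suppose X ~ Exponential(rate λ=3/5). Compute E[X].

For X ~ Exponential(rate λ=3/5), the expected value is:
E[X] = \frac{5}{3}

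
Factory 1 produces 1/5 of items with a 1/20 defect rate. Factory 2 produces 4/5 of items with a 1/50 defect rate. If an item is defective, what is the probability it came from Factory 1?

Using Bayes' theorem:
P(F1) = 1/5, P(D|F1) = 1/20
P(F2) = 4/5, P(D|F2) = 1/50
P(D) = P(D|F1)P(F1) + P(D|F2)P(F2)
     = \frac{13}{500}
P(F1|D) = P(D|F1)P(F1) / P(D)
= \frac{5}{13}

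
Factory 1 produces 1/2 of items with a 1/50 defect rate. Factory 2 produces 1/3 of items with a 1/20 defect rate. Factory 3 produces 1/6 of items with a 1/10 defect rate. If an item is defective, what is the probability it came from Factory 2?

Using Bayes' theorem:
P(F1) = 1/2, P(D|F1) = 1/50
P(F2) = 1/3, P(D|F2) = 1/20
P(F3) = 1/6, P(D|F3) = 1/10
P(D) = P(D|F1)P(F1) + P(D|F2)P(F2) + P(D|F3)P(F3)
     = \frac{13}{300}
P(F2|D) = P(D|F2)P(F2) / P(D)
= \frac{5}{13}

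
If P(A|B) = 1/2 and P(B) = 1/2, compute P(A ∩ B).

By definition, P(A|B) = P(A ∩ B) / P(B)
So P(A ∩ B) = P(A|B) × P(B)
= 1/2 × 1/2
= 1/4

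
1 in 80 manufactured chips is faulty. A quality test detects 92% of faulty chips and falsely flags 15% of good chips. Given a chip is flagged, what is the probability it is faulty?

Let D = the rare event, + = positive/flagged.
P(D) = 1/80
P(+|D) = 92/100 = 23/25
P(+|D') = 15/100 = 3/20
P(+) = P(+|D)P(D) + P(+|D')P(D')
     = \frac{23}{25} × \frac{1}{80} + \frac{3}{20} × \frac{79}{80}
     = \frac{1277}{8000}
P(D|+) = P(+|D)P(D)/P(+) = \frac{92}{1277}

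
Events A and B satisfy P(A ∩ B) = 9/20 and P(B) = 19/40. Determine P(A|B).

P(A|B) = P(A ∩ B) / P(B)
= (9/20) / (19/40)
= 18/19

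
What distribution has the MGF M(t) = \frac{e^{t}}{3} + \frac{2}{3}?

The MGF M(t) = \frac{e^{t}}{3} + \frac{2}{3} is the standard form for the Bernoulli distribution.
Comparing with the known MGF formula identifies: Bernoulli(p=1/3)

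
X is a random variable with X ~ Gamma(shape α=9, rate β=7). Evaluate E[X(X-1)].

E[X(X-1)] = E[X² - X] = E[X²] - E[X]
E[X] = \frac{9}{7}
E[X²] = Var(X) + (E[X])² = \frac{9}{49} + (\frac{9}{7})² = \frac{90}{49}
E[X(X-1)] = \frac{90}{49} - \frac{9}{7} = \frac{27}{49}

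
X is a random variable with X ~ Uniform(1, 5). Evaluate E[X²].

Using the identity E[X²] = Var(X) + (E[X])²:
E[X] = 3
Var(X) = \frac{4}{3}
E[X²] = \frac{4}{3} + (3)²
= \frac{31}{3}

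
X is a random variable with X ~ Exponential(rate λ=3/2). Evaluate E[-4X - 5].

For X ~ Exponential(rate λ=3/2):
E[X] = \frac{2}{3}
E[-4X - 5] = -4 × E[X] - 5 = - \frac{23}{3}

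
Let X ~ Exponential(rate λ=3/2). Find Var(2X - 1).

For X ~ Exponential(rate λ=3/2):
Var(X) = \frac{4}{9}
Var(2X - 1) = (2)² × Var(X) = 4 × \frac{4}{9} = \frac{16}{9}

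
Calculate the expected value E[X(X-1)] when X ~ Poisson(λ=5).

E[X(X-1)] = E[X² - X] = E[X²] - E[X]
E[X] = 5
E[X²] = Var(X) + (E[X])² = 5 + (5)² = 30
E[X(X-1)] = 30 - 5 = 25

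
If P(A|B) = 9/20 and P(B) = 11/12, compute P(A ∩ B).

By definition, P(A|B) = P(A ∩ B) / P(B)
So P(A ∩ B) = P(A|B) × P(B)
= 9/20 × 11/12
= 33/80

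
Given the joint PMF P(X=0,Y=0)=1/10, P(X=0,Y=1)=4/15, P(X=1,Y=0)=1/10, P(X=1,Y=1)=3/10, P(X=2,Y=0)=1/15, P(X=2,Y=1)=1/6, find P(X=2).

P(X=2) = P(X=2,Y=0) + P(X=2,Y=1)
= 1/15 + 1/6
= 7/30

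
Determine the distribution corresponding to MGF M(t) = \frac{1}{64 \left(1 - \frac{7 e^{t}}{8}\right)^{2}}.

The MGF M(t) = \frac{1}{64 \left(1 - \frac{7 e^{t}}{8}\right)^{2}} is the standard form for the NegativeBinomial distribution.
Comparing with the known MGF formula identifies: NegBin(r=2, p=1/8), X = failures before r-th success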